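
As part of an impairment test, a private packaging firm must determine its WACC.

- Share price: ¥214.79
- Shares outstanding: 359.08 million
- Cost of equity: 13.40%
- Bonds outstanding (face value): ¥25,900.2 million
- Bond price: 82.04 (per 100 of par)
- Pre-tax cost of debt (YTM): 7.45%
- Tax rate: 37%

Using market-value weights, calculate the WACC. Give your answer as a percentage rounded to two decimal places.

11.52%

Market value of equity E = 214.79 × 359.08m = 77126.7932m. Market value of debt D = 25900.2m × 82.04/100 = 21248.52408m.
Total capital V = 77126.7932 + 21248.52408 = 98375.31728.
Equity: weight = 77126.7932/98375.31728 = 0.7840; cost = 13.4%.
Bonds outstanding: weight = 21248.52408/98375.31728 = 0.2160; after-tax cost = 7.45% × (1 − 37%) = 4.6935%.
WACC = 0.7840 × 13.4000% + 0.2160 × 4.6935% = 11.5194%.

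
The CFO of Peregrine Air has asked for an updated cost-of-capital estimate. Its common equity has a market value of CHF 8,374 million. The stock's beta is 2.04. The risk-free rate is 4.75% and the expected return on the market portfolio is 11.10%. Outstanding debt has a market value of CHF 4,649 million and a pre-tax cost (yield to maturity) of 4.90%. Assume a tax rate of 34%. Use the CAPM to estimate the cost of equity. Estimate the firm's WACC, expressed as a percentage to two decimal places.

Market risk premium = 11.1% − 4.75% = 6.35%.
Cost of equity via CAPM: Re = 4.75% + 2.04 × 6.35% = 17.7040%.
Total capital V = 8374 + 4649 = 13023.
Equity: weight = 8374/13023 = 0.6430; cost = 17.704%.
Debt: weight = 4649/13023 = 0.3570; after-tax cost = 4.9% × (1 − 34%) = 3.2340%.
WACC = 0.6430 × 17.7040% + 0.3570 × 3.2340% = 12.5384%.

12.54%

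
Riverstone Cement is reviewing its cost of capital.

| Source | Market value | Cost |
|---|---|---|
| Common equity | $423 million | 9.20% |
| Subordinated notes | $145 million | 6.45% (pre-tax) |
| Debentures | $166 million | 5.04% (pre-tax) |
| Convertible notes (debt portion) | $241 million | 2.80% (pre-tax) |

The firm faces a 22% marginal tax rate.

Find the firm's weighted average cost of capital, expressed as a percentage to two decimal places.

Total capital V = 423 + 145 + 166 + 241 = 975.
Equity: weight = 423/975 = 0.4338; cost = 9.2%.
Subordinated notes: weight = 145/975 = 0.1487; after-tax cost = 6.45% × (1 − 22%) = 5.0310%.
Debentures: weight = 166/975 = 0.1703; after-tax cost = 5.04% × (1 − 22%) = 3.9312%.
Convertible notes (debt portion): weight = 241/975 = 0.2472; after-tax cost = 2.8% × (1 − 22%) = 2.1840%.
WACC = 0.4338 × 9.2000% + 0.1487 × 5.0310% + 0.1703 × 3.9312% + 0.2472 × 2.1840% = 5.9487%.

5.95%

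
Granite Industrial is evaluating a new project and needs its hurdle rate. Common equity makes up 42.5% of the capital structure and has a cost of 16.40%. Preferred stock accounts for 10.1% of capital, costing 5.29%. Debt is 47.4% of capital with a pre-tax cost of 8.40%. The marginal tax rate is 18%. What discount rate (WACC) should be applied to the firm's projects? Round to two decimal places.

After-tax cost of debt = 8.4% × (1 − 18%) = 6.8880%.
WACC = 0.425 × 16.4000% + 0.101 × 5.2900% + 0.474 × 6.8880% = 10.7692%.

10.77%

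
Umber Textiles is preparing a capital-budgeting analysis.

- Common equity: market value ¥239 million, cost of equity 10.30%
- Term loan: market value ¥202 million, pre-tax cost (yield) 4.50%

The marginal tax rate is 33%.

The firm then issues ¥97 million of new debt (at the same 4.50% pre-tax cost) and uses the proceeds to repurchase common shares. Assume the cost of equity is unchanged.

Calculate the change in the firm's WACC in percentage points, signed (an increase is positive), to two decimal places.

Current WACC:
Total capital V = 239 + 202 = 441.
Equity: weight = 239/441 = 0.5420; cost = 10.3%.
Term loan: weight = 202/441 = 0.4580; after-tax cost = 4.5% × (1 − 33%) = 3.0150%.
WACC = 0.5420 × 10.3000% + 0.4580 × 3.0150% = 6.9631%.
After the change:
Total capital V = 142 + 299 = 441.
Equity: weight = 142/441 = 0.3220; cost = 10.3%.
Term loan: weight = 299/441 = 0.6780; after-tax cost = 4.5% × (1 − 33%) = 3.0150%.
WACC = 0.3220 × 10.3000% + 0.6780 × 3.0150% = 5.3607%.
Change in WACC = 5.3607% − 6.9631% = -1.6024 pp.

-1.60 pp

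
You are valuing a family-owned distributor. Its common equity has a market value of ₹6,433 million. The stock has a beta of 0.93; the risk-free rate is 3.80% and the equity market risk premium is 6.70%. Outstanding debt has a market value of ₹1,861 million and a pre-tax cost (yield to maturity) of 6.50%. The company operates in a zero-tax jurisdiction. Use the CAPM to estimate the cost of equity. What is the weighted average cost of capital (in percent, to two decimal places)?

Cost of equity via CAPM: Re = 3.8% + 0.93 × 6.7% = 10.0310%.
Total capital V = 6433 + 1861 = 8294.
Equity: weight = 6433/8294 = 0.7756; cost = 10.031%.
Debt: weight = 1861/8294 = 0.2244; after-tax cost = 6.5% × (1 − 0%) = 6.5000%.
WACC = 0.7756 × 10.0310% + 0.2244 × 6.5000% = 9.2387%.

9.24%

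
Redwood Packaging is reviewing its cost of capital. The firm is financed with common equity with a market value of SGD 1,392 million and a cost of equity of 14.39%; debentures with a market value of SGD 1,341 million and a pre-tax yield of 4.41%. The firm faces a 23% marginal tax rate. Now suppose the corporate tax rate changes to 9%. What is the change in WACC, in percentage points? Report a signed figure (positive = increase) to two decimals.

Current WACC:
Total capital V = 1392 + 1341 = 2733.
Equity: weight = 1392/2733 = 0.5093; cost = 14.39%.
Debentures: weight = 1341/2733 = 0.4907; after-tax cost = 4.41% × (1 − 23%) = 3.3957%.
WACC = 0.5093 × 14.3900% + 0.4907 × 3.3957% = 8.9954%.
After the change:
Total capital V = 1392 + 1341 = 2733.
Equity: weight = 1392/2733 = 0.5093; cost = 14.39%.
Debentures: weight = 1341/2733 = 0.4907; after-tax cost = 4.41% × (1 − 9%) = 4.0131%.
WACC = 0.5093 × 14.3900% + 0.4907 × 4.0131% = 9.2984%.
Change in WACC = 9.2984% − 8.9954% = 0.3029 pp.

+0.30 pp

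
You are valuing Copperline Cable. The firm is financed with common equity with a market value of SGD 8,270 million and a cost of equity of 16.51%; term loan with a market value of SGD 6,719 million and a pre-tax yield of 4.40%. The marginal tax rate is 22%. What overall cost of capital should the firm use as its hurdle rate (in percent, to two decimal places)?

Total capital V = 8270 + 6719 = 14989.
Equity: weight = 8270/14989 = 0.5517; cost = 16.51%.
Term loan: weight = 6719/14989 = 0.4483; after-tax cost = 4.4% × (1 − 22%) = 3.4320%.
WACC = 0.5517 × 16.5100% + 0.4483 × 3.4320% = 10.6476%.

10.65%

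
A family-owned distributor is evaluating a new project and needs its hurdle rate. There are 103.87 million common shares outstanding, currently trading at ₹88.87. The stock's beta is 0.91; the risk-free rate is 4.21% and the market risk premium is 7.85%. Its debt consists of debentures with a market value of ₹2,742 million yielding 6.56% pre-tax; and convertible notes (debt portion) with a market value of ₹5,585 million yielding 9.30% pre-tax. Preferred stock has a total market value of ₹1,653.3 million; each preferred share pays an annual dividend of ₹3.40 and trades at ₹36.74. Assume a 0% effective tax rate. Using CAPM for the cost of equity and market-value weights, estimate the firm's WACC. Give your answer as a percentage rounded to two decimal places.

9.89%

Cost of equity via CAPM: Re = 4.21% + 0.91 × 7.85% = 11.3535%.
Cost of preferred: Rp = 3.4 / 36.74 = 9.2542%.
Market value of equity E = 88.87 × 103.87m = 9230.9269m.
Total capital V = 9230.9269 + 1653.3 + 2742 + 5585 = 19211.2269.
Equity: weight = 9230.9269/19211.2269 = 0.4805; cost = 11.3535%.
Preferred: weight = 1653.3/19211.2269 = 0.0861; cost = 9.2542%.
Debentures: weight = 2742/19211.2269 = 0.1427; after-tax cost = 6.56% × (1 − 0%) = 6.5600%.
Convertible notes (debt portion): weight = 5585/19211.2269 = 0.2907; after-tax cost = 9.3% × (1 − 0%) = 9.3000%.
WACC = 0.4805 × 11.3535% + 0.0861 × 9.2542% + 0.1427 × 6.5600% + 0.2907 × 9.3000% = 9.8917%.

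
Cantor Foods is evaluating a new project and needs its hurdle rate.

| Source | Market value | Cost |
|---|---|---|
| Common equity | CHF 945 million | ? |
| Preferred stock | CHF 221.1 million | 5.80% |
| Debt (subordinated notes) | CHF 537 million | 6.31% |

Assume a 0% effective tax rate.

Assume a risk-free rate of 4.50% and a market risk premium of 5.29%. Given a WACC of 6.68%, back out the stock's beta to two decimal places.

0.49

Total capital V = 945 + 221.1 + 537 = 1703.1.
Equity weight = 945/1703.1 = 0.5549.
Preferred weight = 221.1/1703.1 = 0.1298.
Subordinated notes weight = 537/1703.1 = 0.3153.
Debt contribution = 0.3153 × 6.31% × (1 − 0%) = 1.9896%.
Preferred contribution = 0.1298 × 5.8% = 0.7530%.
Required equity contribution = 6.68% − 2.7426% = 3.9374%  ⇒  Re = 7.0961%.
CAPM: 7.0961% = 4.5% + β × 5.29%  ⇒  β = 0.4908.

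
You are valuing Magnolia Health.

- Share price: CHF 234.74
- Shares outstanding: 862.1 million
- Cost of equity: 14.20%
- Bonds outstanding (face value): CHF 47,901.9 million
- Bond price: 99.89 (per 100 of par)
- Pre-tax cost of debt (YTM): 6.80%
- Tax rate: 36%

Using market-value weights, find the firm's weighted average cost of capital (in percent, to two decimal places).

Market value of equity E = 234.74 × 862.1m = 202369.354m. Market value of debt D = 47901.9m × 99.89/100 = 47849.20791m.
Total capital V = 202369.354 + 47849.20791 = 250218.56191.
Equity: weight = 202369.354/250218.56191 = 0.8088; cost = 14.2%.
Bonds outstanding: weight = 47849.20791/250218.56191 = 0.1912; after-tax cost = 6.8% × (1 − 36%) = 4.3520%.
WACC = 0.8088 × 14.2000% + 0.1912 × 4.3520% = 12.3168%.

12.32%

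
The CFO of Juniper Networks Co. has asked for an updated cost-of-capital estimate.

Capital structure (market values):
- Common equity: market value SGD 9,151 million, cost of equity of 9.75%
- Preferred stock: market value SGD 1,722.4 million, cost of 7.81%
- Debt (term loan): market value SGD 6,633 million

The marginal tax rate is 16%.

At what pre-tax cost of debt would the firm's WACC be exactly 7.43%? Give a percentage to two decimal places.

4.92%

Total capital V = 9151 + 1722.4 + 6633 = 17506.4.
Equity weight = 9151/17506.4 = 0.5227.
Preferred weight = 1722.4/17506.4 = 0.0984.
Term loan weight = 6633/17506.4 = 0.3789.
Equity contribution = 0.5227 × 9.75% = 5.0966%.
Preferred contribution = 0.0984 × 7.81% = 0.7684%.
Remaining for debt = 7.43% − 5.8650% = 1.5650%.
Rd × (1 − 16%) × 0.3789 = 1.5650%  ⇒  Rd = 4.9174%.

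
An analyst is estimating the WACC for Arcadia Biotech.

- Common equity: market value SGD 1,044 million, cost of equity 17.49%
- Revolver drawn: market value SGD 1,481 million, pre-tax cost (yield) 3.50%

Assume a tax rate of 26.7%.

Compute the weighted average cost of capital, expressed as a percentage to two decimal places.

Total capital V = 1044 + 1481 = 2525.
Equity: weight = 1044/2525 = 0.4135; cost = 17.49%.
Revolver drawn: weight = 1481/2525 = 0.5865; after-tax cost = 3.5% × (1 − 26.7%) = 2.5655%.
WACC = 0.4135 × 17.4900% + 0.5865 × 2.5655% = 8.7363%.

8.74%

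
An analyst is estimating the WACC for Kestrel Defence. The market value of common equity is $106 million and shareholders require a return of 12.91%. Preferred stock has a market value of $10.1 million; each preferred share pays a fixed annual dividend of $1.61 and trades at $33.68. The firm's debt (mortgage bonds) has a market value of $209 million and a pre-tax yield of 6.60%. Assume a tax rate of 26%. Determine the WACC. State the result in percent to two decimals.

Cost of preferred: Rp = 1.61 / 33.68 = 4.7803%.
Total capital V = 106 + 10.1 + 209 = 325.1.
Equity: weight = 106/325.1 = 0.3261; cost = 12.91%.
Preferred: weight = 10.1/325.1 = 0.0311; cost = 4.7803%.
Mortgage bonds: weight = 209/325.1 = 0.6429; after-tax cost = 6.6% × (1 − 26%) = 4.8840%.
WACC = 0.3261 × 12.9100% + 0.0311 × 4.7803% + 0.6429 × 4.8840% = 7.4977%.

7.50%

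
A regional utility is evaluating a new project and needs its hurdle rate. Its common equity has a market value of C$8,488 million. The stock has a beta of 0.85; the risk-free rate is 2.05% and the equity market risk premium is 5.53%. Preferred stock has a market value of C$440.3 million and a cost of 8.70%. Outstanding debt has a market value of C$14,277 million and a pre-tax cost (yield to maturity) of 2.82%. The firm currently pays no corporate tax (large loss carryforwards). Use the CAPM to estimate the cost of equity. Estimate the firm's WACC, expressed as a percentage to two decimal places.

Cost of equity via CAPM: Re = 2.05% + 0.85 × 5.53% = 6.7505%.
Total capital V = 8488 + 440.3 + 14277 = 23205.3.
Equity: weight = 8488/23205.3 = 0.3658; cost = 6.7505%.
Preferred: weight = 440.3/23205.3 = 0.0190; cost = 8.7%.
Debt: weight = 14277/23205.3 = 0.6152; after-tax cost = 2.82% × (1 − 0%) = 2.8200%.
WACC = 0.3658 × 6.7505% + 0.0190 × 8.7000% + 0.6152 × 2.8200% = 4.3693%.

4.37%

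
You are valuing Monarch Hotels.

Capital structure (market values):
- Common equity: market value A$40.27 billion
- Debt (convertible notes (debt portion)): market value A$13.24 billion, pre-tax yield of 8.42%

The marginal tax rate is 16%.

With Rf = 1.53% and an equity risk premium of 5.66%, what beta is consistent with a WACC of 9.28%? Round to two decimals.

1.50

Total capital V = 40.27 + 13.24 = 53.51.
Equity weight = 40.27/53.51 = 0.7526.
Convertible notes (debt portion) weight = 13.24/53.51 = 0.2474.
Debt contribution = 0.2474 × 8.42% × (1 − 16%) = 1.7500%.
Required equity contribution = 9.28% − 1.7500% = 7.5300%  ⇒  Re = 10.0057%.
CAPM: 10.0057% = 1.53% + β × 5.66%  ⇒  β = 1.4975.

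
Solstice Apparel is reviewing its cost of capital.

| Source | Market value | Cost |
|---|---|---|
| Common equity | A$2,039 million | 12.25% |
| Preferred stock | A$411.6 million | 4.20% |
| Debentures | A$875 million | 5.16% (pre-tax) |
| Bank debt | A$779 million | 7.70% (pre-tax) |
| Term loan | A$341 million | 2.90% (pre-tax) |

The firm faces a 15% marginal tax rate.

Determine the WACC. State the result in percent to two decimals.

8.21%

Total capital V = 2039 + 411.6 + 875 + 779 + 341 = 4445.6.
Equity: weight = 2039/4445.6 = 0.4587; cost = 12.25%.
Preferred: weight = 411.6/4445.6 = 0.0926; cost = 4.2%.
Debentures: weight = 875/4445.6 = 0.1968; after-tax cost = 5.16% × (1 − 15%) = 4.3860%.
Bank debt: weight = 779/4445.6 = 0.1752; after-tax cost = 7.7% × (1 − 15%) = 6.5450%.
Term loan: weight = 341/4445.6 = 0.0767; after-tax cost = 2.9% × (1 − 15%) = 2.4650%.
WACC = 0.4587 × 12.2500% + 0.0926 × 4.2000% + 0.1968 × 4.3860% + 0.1752 × 6.5450% + 0.0767 × 2.4650% = 8.2066%.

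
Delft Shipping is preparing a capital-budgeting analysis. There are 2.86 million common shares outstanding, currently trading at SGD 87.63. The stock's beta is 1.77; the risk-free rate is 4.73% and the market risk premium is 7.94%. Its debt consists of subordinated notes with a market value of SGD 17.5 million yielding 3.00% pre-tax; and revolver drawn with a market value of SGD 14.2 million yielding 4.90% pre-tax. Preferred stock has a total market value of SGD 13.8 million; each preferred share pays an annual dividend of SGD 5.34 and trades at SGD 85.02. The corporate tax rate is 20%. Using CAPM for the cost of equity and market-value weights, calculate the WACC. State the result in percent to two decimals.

16.52%

Cost of equity via CAPM: Re = 4.73% + 1.77 × 7.94% = 18.7838%.
Cost of preferred: Rp = 5.34 / 85.02 = 6.2809%.
Market value of equity E = 87.63 × 2.86m = 250.6218m.
Total capital V = 250.6218 + 13.8 + 17.5 + 14.2 = 296.1218.
Equity: weight = 250.6218/296.1218 = 0.8463; cost = 18.7838%.
Preferred: weight = 13.8/296.1218 = 0.0466; cost = 6.2809%.
Subordinated notes: weight = 17.5/296.1218 = 0.0591; after-tax cost = 3% × (1 − 20%) = 2.4000%.
Revolver drawn: weight = 14.2/296.1218 = 0.0480; after-tax cost = 4.9% × (1 − 20%) = 3.9200%.
WACC = 0.8463 × 18.7838% + 0.0466 × 6.2809% + 0.0591 × 2.4000% + 0.0480 × 3.9200% = 16.5201%.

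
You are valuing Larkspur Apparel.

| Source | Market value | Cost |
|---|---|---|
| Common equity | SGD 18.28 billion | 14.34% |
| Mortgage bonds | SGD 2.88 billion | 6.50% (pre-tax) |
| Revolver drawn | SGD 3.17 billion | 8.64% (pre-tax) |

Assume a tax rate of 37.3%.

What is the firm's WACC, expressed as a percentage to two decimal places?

Total capital V = 18.28 + 2.88 + 3.17 = 24.33.
Equity: weight = 18.28/24.33 = 0.7513; cost = 14.34%.
Mortgage bonds: weight = 2.88/24.33 = 0.1184; after-tax cost = 6.5% × (1 − 37.3%) = 4.0755%.
Revolver drawn: weight = 3.17/24.33 = 0.1303; after-tax cost = 8.64% × (1 − 37.3%) = 5.4173%.
WACC = 0.7513 × 14.3400% + 0.1184 × 4.0755% + 0.1303 × 5.4173% = 11.9624%.

11.96%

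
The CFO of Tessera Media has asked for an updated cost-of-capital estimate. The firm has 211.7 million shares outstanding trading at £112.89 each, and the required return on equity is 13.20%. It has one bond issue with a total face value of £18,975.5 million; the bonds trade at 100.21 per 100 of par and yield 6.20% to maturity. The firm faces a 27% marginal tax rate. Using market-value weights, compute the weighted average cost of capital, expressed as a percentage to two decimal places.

9.36%

Market value of equity E = 112.89 × 211.7m = 23898.813m. Market value of debt D = 18975.5m × 100.21/100 = 19015.34855m.
Total capital V = 23898.813 + 19015.34855 = 42914.16155.
Equity: weight = 23898.813/42914.16155 = 0.5569; cost = 13.2%.
Bonds outstanding: weight = 19015.34855/42914.16155 = 0.4431; after-tax cost = 6.2% × (1 − 27%) = 4.5260%.
WACC = 0.5569 × 13.2000% + 0.4431 × 4.5260% = 9.3565%.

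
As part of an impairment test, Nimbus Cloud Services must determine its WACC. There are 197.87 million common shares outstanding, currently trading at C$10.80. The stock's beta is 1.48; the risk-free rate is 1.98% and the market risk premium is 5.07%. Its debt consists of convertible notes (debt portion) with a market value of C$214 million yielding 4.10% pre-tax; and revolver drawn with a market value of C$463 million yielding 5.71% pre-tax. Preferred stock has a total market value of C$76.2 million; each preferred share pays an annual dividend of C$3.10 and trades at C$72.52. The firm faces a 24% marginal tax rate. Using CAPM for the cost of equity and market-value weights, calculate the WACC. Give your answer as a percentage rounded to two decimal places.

8.05%

Cost of equity via CAPM: Re = 1.98% + 1.48 × 5.07% = 9.4836%.
Cost of preferred: Rp = 3.1 / 72.52 = 4.2747%.
Market value of equity E = 10.8 × 197.87m = 2136.996m.
Total capital V = 2136.996 + 76.2 + 214 + 463 = 2890.196.
Equity: weight = 2136.996/2890.196 = 0.7394; cost = 9.4836%.
Preferred: weight = 76.2/2890.196 = 0.0264; cost = 4.2747%.
Convertible notes (debt portion): weight = 214/2890.196 = 0.0740; after-tax cost = 4.1% × (1 − 24%) = 3.1160%.
Revolver drawn: weight = 463/2890.196 = 0.1602; after-tax cost = 5.71% × (1 − 24%) = 4.3396%.
WACC = 0.7394 × 9.4836% + 0.0264 × 4.2747% + 0.0740 × 3.1160% + 0.1602 × 4.3396% = 8.0507%.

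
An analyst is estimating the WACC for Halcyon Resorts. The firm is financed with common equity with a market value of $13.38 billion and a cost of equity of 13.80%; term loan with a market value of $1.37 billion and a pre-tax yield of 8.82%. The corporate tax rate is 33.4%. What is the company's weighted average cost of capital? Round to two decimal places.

13.06%

Total capital V = 13.38 + 1.37 = 14.75.
Equity: weight = 13.38/14.75 = 0.9071; cost = 13.8%.
Term loan: weight = 1.37/14.75 = 0.0929; after-tax cost = 8.82% × (1 − 33.4%) = 5.8741%.
WACC = 0.9071 × 13.8000% + 0.0929 × 5.8741% = 13.0638%.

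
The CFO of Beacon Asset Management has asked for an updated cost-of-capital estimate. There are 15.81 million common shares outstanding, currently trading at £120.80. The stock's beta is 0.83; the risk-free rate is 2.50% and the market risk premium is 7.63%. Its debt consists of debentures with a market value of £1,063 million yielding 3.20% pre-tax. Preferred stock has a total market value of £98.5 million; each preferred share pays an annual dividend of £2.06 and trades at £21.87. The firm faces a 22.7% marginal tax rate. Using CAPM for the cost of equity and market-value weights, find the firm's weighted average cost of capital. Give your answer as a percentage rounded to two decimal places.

6.65%

Cost of equity via CAPM: Re = 2.5% + 0.83 × 7.63% = 8.8329%.
Cost of preferred: Rp = 2.06 / 21.87 = 9.4193%.
Market value of equity E = 120.8 × 15.81m = 1909.848m.
Total capital V = 1909.848 + 98.5 + 1063 = 3071.348.
Equity: weight = 1909.848/3071.348 = 0.6218; cost = 8.8329%.
Preferred: weight = 98.5/3071.348 = 0.0321; cost = 9.4193%.
Debentures: weight = 1063/3071.348 = 0.3461; after-tax cost = 3.2% × (1 − 22.7%) = 2.4736%.
WACC = 0.6218 × 8.8329% + 0.0321 × 9.4193% + 0.3461 × 2.4736% = 6.6507%.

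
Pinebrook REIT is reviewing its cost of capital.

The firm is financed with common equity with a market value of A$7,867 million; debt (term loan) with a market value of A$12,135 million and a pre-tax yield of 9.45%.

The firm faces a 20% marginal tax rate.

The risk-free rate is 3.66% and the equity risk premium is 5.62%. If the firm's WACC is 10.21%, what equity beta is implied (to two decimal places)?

Total capital V = 7867 + 12135 = 20002.
Equity weight = 7867/20002 = 0.3933.
Term loan weight = 12135/20002 = 0.6067.
Debt contribution = 0.6067 × 9.45% × (1 − 20%) = 4.5866%.
Required equity contribution = 10.21% − 4.5866% = 5.6234%  ⇒  Re = 14.2977%.
CAPM: 14.2977% = 3.66% + β × 5.62%  ⇒  β = 1.8928.

1.89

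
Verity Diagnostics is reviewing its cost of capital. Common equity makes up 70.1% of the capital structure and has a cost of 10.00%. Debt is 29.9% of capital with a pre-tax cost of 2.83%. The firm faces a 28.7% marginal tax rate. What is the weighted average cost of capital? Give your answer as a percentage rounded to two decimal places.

7.61%

After-tax cost of debt = 2.83% × (1 − 28.7%) = 2.0178%.
WACC = 0.701 × 10.0000% + 0.299 × 2.0178% = 7.6133%.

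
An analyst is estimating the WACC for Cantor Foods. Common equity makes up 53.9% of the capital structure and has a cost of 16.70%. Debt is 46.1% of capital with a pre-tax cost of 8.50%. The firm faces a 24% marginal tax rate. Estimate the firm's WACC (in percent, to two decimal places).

After-tax cost of debt = 8.5% × (1 − 24%) = 6.4600%.
WACC = 0.539 × 16.7000% + 0.461 × 6.4600% = 11.9794%.

11.98%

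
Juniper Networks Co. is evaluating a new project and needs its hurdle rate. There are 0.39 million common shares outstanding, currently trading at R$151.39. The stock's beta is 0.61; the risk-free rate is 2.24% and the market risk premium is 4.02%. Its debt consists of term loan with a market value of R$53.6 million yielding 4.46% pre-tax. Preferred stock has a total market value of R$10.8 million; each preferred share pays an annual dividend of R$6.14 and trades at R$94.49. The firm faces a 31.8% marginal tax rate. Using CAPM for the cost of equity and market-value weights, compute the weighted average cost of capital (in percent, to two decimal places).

Cost of equity via CAPM: Re = 2.24% + 0.61 × 4.02% = 4.6922%.
Cost of preferred: Rp = 6.14 / 94.49 = 6.4980%.
Market value of equity E = 151.39 × 0.39m = 59.0421m.
Total capital V = 59.0421 + 10.8 + 53.6 = 123.4421.
Equity: weight = 59.0421/123.4421 = 0.4783; cost = 4.6922%.
Preferred: weight = 10.8/123.4421 = 0.0875; cost = 6.498%.
Term loan: weight = 53.6/123.4421 = 0.4342; after-tax cost = 4.46% × (1 − 31.8%) = 3.0417%.
WACC = 0.4783 × 4.6922% + 0.0875 × 6.4980% + 0.4342 × 3.0417% = 4.1335%.

4.13%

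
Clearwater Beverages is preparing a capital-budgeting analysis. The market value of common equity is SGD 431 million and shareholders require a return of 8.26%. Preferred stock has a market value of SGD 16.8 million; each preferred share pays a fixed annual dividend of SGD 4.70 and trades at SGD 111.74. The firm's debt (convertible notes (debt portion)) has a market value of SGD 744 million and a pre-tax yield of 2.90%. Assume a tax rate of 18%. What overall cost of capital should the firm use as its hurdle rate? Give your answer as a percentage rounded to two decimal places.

Cost of preferred: Rp = 4.7 / 111.74 = 4.2062%.
Total capital V = 431 + 16.8 + 744 = 1191.8.
Equity: weight = 431/1191.8 = 0.3616; cost = 8.26%.
Preferred: weight = 16.8/1191.8 = 0.0141; cost = 4.2062%.
Convertible notes (debt portion): weight = 744/1191.8 = 0.6243; after-tax cost = 2.9% × (1 − 18%) = 2.3780%.
WACC = 0.3616 × 8.2600% + 0.0141 × 4.2062% + 0.6243 × 2.3780% = 4.5309%.

4.53%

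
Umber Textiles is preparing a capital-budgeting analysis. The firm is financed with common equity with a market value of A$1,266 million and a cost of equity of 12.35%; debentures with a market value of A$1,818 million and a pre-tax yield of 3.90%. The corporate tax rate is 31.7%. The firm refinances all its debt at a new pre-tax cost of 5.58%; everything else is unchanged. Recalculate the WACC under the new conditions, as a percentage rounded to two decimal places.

7.32%

After the change:
Total capital V = 1266 + 1818 = 3084.
Equity: weight = 1266/3084 = 0.4105; cost = 12.35%.
Debentures: weight = 1818/3084 = 0.5895; after-tax cost = 5.58% × (1 − 31.7%) = 3.8111%.
WACC = 0.4105 × 12.3500% + 0.5895 × 3.8111% = 7.3164%.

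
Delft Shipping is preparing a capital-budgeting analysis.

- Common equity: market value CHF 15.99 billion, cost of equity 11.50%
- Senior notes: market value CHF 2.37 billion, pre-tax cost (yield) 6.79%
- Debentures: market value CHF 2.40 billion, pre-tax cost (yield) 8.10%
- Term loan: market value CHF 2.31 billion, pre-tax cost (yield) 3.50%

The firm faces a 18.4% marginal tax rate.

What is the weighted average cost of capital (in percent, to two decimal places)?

9.51%

Total capital V = 15.99 + 2.37 + 2.4 + 2.31 = 23.07.
Equity: weight = 15.99/23.07 = 0.6931; cost = 11.5%.
Senior notes: weight = 2.37/23.07 = 0.1027; after-tax cost = 6.79% × (1 − 18.4%) = 5.5406%.
Debentures: weight = 2.4/23.07 = 0.1040; after-tax cost = 8.1% × (1 − 18.4%) = 6.6096%.
Term loan: weight = 2.31/23.07 = 0.1001; after-tax cost = 3.5% × (1 − 18.4%) = 2.8560%.
WACC = 0.6931 × 11.5000% + 0.1027 × 5.5406% + 0.1040 × 6.6096% + 0.1001 × 2.8560% = 9.5135%.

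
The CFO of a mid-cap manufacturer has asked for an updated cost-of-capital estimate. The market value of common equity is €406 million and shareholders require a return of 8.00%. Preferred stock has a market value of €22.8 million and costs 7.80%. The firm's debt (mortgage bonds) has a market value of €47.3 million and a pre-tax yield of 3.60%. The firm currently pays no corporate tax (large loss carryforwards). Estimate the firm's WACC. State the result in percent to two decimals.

7.55%

Total capital V = 406 + 22.8 + 47.3 = 476.1.
Equity: weight = 406/476.1 = 0.8528; cost = 8%.
Preferred: weight = 22.8/476.1 = 0.0479; cost = 7.8%.
Mortgage bonds: weight = 47.3/476.1 = 0.0993; after-tax cost = 3.6% × (1 − 0%) = 3.6000%.
WACC = 0.8528 × 8.0000% + 0.0479 × 7.8000% + 0.0993 × 3.6000% = 7.5533%.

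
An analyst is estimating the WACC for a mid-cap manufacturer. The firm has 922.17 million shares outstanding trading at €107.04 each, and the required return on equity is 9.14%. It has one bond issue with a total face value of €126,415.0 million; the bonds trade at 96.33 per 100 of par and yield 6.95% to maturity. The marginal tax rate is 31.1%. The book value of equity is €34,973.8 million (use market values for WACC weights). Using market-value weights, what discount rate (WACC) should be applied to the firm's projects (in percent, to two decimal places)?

6.74%

Market value of equity E = 107.04 × 922.17m = 98709.0768m. Market value of debt D = 126415m × 96.33/100 = 121775.5695m.
Total capital V = 98709.0768 + 121775.5695 = 220484.6463.
Equity: weight = 98709.0768/220484.6463 = 0.4477; cost = 9.14%.
Bonds outstanding: weight = 121775.5695/220484.6463 = 0.5523; after-tax cost = 6.95% × (1 − 31.1%) = 4.7886%.
WACC = 0.4477 × 9.1400% + 0.5523 × 4.7886% = 6.7367%.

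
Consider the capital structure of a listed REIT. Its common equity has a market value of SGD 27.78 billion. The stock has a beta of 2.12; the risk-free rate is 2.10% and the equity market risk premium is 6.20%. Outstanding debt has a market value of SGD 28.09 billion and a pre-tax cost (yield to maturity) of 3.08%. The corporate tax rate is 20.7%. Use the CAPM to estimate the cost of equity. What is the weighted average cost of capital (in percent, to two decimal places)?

Cost of equity via CAPM: Re = 2.1% + 2.12 × 6.2% = 15.2440%.
Total capital V = 27.78 + 28.09 = 55.87.
Equity: weight = 27.78/55.87 = 0.4972; cost = 15.244%.
Debt: weight = 28.09/55.87 = 0.5028; after-tax cost = 3.08% × (1 − 20.7%) = 2.4424%.
WACC = 0.4972 × 15.2440% + 0.5028 × 2.4424% = 8.8077%.

8.81%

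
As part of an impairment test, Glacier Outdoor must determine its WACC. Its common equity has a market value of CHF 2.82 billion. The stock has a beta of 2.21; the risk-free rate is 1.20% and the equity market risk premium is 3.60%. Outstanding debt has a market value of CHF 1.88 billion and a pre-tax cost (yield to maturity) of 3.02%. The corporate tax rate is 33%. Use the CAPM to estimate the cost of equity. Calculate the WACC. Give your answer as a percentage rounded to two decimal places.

6.30%

Cost of equity via CAPM: Re = 1.2% + 2.21 × 3.6% = 9.1560%.
Total capital V = 2.82 + 1.88 = 4.7.
Equity: weight = 2.82/4.7 = 0.6000; cost = 9.156%.
Debt: weight = 1.88/4.7 = 0.4000; after-tax cost = 3.02% × (1 − 33%) = 2.0234%.
WACC = 0.6000 × 9.1560% + 0.4000 × 2.0234% = 6.3030%.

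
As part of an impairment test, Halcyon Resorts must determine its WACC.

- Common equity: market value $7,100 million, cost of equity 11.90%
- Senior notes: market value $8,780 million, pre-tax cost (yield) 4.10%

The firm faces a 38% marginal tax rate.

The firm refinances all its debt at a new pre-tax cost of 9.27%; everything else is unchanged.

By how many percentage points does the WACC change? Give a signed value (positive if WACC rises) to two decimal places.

+1.77 pp

Current WACC:
Total capital V = 7100 + 8780 = 15880.
Equity: weight = 7100/15880 = 0.4471; cost = 11.9%.
Senior notes: weight = 8780/15880 = 0.5529; after-tax cost = 4.1% × (1 − 38%) = 2.5420%.
WACC = 0.4471 × 11.9000% + 0.5529 × 2.5420% = 6.7260%.
After the change:
Total capital V = 7100 + 8780 = 15880.
Equity: weight = 7100/15880 = 0.4471; cost = 11.9%.
Senior notes: weight = 8780/15880 = 0.5529; after-tax cost = 9.27% × (1 − 38%) = 5.7474%.
WACC = 0.4471 × 11.9000% + 0.5529 × 5.7474% = 8.4982%.
Change in WACC = 8.4982% − 6.7260% = 1.7723 pp.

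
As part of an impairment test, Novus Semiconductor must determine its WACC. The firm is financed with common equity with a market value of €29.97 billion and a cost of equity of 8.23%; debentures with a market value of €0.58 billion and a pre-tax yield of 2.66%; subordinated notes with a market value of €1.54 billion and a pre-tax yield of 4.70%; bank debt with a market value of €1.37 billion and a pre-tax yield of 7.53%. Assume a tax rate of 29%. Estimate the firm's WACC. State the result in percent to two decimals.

7.78%

Total capital V = 29.97 + 0.58 + 1.54 + 1.37 = 33.46.
Equity: weight = 29.97/33.46 = 0.8957; cost = 8.23%.
Debentures: weight = 0.58/33.46 = 0.0173; after-tax cost = 2.66% × (1 − 29%) = 1.8886%.
Subordinated notes: weight = 1.54/33.46 = 0.0460; after-tax cost = 4.7% × (1 − 29%) = 3.3370%.
Bank debt: weight = 1.37/33.46 = 0.0409; after-tax cost = 7.53% × (1 − 29%) = 5.3463%.
WACC = 0.8957 × 8.2300% + 0.0173 × 1.8886% + 0.0460 × 3.3370% + 0.0409 × 5.3463% = 7.7768%.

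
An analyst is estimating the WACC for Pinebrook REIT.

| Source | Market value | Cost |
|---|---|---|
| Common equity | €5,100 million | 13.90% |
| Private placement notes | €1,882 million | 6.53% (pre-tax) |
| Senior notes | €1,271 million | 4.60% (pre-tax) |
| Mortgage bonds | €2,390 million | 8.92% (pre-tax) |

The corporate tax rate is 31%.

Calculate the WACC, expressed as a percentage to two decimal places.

Total capital V = 5100 + 1882 + 1271 + 2390 = 10643.
Equity: weight = 5100/10643 = 0.4792; cost = 13.9%.
Private placement notes: weight = 1882/10643 = 0.1768; after-tax cost = 6.53% × (1 − 31%) = 4.5057%.
Senior notes: weight = 1271/10643 = 0.1194; after-tax cost = 4.6% × (1 − 31%) = 3.1740%.
Mortgage bonds: weight = 2390/10643 = 0.2246; after-tax cost = 8.92% × (1 − 31%) = 6.1548%.
WACC = 0.4792 × 13.9000% + 0.1768 × 4.5057% + 0.1194 × 3.1740% + 0.2246 × 6.1548% = 9.2186%.

9.22%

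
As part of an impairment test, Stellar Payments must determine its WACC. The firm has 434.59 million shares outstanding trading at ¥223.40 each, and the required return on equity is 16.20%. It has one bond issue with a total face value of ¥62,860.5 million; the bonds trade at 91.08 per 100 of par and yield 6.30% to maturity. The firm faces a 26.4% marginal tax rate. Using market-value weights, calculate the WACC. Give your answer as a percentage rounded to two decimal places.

11.91%

Market value of equity E = 223.4 × 434.59m = 97087.406m. Market value of debt D = 62860.5m × 91.08/100 = 57253.3434m.
Total capital V = 97087.406 + 57253.3434 = 154340.7494.
Equity: weight = 97087.406/154340.7494 = 0.6290; cost = 16.2%.
Bonds outstanding: weight = 57253.3434/154340.7494 = 0.3710; after-tax cost = 6.3% × (1 − 26.4%) = 4.6368%.
WACC = 0.6290 × 16.2000% + 0.3710 × 4.6368% = 11.9106%.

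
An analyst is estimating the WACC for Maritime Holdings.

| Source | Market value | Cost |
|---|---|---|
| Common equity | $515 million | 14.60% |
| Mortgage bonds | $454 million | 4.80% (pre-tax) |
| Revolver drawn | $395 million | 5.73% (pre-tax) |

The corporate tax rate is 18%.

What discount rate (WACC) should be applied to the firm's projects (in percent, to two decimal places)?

8.18%

Total capital V = 515 + 454 + 395 = 1364.
Equity: weight = 515/1364 = 0.3776; cost = 14.6%.
Mortgage bonds: weight = 454/1364 = 0.3328; after-tax cost = 4.8% × (1 − 18%) = 3.9360%.
Revolver drawn: weight = 395/1364 = 0.2896; after-tax cost = 5.73% × (1 − 18%) = 4.6986%.
WACC = 0.3776 × 14.6000% + 0.3328 × 3.9360% + 0.2896 × 4.6986% = 8.1832%.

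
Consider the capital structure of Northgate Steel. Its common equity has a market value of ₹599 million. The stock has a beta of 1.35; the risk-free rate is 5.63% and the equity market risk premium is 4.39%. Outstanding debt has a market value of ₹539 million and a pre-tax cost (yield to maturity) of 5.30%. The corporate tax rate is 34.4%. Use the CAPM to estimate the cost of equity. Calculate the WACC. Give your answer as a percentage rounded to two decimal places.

Cost of equity via CAPM: Re = 5.63% + 1.35 × 4.39% = 11.5565%.
Total capital V = 599 + 539 = 1138.
Equity: weight = 599/1138 = 0.5264; cost = 11.5565%.
Debt: weight = 539/1138 = 0.4736; after-tax cost = 5.3% × (1 − 34.4%) = 3.4768%.
WACC = 0.5264 × 11.5565% + 0.4736 × 3.4768% = 7.7296%.

7.73%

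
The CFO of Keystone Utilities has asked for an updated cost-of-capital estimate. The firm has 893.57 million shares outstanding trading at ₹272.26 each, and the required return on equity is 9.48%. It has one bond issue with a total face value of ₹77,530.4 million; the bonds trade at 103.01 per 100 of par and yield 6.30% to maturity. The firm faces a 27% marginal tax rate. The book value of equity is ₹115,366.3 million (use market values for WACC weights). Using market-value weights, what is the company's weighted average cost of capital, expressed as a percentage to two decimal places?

Market value of equity E = 272.26 × 893.57m = 243283.3682m. Market value of debt D = 77530.4m × 103.01/100 = 79864.06504m.
Total capital V = 243283.3682 + 79864.06504 = 323147.43324.
Equity: weight = 243283.3682/323147.43324 = 0.7529; cost = 9.48%.
Bonds outstanding: weight = 79864.06504/323147.43324 = 0.2471; after-tax cost = 6.3% × (1 − 27%) = 4.5990%.
WACC = 0.7529 × 9.4800% + 0.2471 × 4.5990% = 8.2737%.

8.27%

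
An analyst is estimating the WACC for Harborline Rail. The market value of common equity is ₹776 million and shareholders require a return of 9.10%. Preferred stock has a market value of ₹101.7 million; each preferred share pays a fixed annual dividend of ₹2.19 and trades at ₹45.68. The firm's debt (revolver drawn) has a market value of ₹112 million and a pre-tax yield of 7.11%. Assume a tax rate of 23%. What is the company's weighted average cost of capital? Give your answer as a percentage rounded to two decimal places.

Cost of preferred: Rp = 2.19 / 45.68 = 4.7942%.
Total capital V = 776 + 101.7 + 112 = 989.7.
Equity: weight = 776/989.7 = 0.7841; cost = 9.1%.
Preferred: weight = 101.7/989.7 = 0.1028; cost = 4.7942%.
Revolver drawn: weight = 112/989.7 = 0.1132; after-tax cost = 7.11% × (1 − 23%) = 5.4747%.
WACC = 0.7841 × 9.1000% + 0.1028 × 4.7942% + 0.1132 × 5.4747% = 8.2473%.

8.25%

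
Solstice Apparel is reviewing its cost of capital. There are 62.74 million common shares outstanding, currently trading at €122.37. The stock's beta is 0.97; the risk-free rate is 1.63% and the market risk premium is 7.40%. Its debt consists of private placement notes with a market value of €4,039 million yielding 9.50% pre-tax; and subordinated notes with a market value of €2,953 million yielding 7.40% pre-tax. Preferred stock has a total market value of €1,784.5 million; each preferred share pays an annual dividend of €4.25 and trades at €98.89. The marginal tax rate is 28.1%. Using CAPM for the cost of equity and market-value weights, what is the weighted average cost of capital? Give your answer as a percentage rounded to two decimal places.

Cost of equity via CAPM: Re = 1.63% + 0.97 × 7.4% = 8.8080%.
Cost of preferred: Rp = 4.25 / 98.89 = 4.2977%.
Market value of equity E = 122.37 × 62.74m = 7677.4938m.
Total capital V = 7677.4938 + 1784.5 + 4039 + 2953 = 16453.9938.
Equity: weight = 7677.4938/16453.9938 = 0.4666; cost = 8.808%.
Preferred: weight = 1784.5/16453.9938 = 0.1085; cost = 4.2977%.
Private placement notes: weight = 4039/16453.9938 = 0.2455; after-tax cost = 9.5% × (1 − 28.1%) = 6.8305%.
Subordinated notes: weight = 2953/16453.9938 = 0.1795; after-tax cost = 7.4% × (1 − 28.1%) = 5.3206%.
WACC = 0.4666 × 8.8080% + 0.1085 × 4.2977% + 0.2455 × 6.8305% + 0.1795 × 5.3206% = 7.2075%.

7.21%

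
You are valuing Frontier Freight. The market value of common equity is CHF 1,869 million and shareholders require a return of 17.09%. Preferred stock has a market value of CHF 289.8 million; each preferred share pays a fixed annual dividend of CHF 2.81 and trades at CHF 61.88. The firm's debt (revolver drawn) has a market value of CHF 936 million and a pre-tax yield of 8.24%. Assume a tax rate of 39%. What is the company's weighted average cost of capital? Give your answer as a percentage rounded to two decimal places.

12.27%

Cost of preferred: Rp = 2.81 / 61.88 = 4.5410%.
Total capital V = 1869 + 289.8 + 936 = 3094.8.
Equity: weight = 1869/3094.8 = 0.6039; cost = 17.09%.
Preferred: weight = 289.8/3094.8 = 0.0936; cost = 4.541%.
Revolver drawn: weight = 936/3094.8 = 0.3024; after-tax cost = 8.24% × (1 − 39%) = 5.0264%.
WACC = 0.6039 × 17.0900% + 0.0936 × 4.5410% + 0.3024 × 5.0264% = 12.2664%.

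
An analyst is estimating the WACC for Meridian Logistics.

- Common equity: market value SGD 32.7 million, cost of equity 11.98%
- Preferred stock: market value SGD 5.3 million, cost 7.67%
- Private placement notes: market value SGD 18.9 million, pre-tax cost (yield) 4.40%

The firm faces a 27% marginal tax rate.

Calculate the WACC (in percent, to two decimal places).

8.67%

Total capital V = 32.7 + 5.3 + 18.9 = 56.9.
Equity: weight = 32.7/56.9 = 0.5747; cost = 11.98%.
Preferred: weight = 5.3/56.9 = 0.0931; cost = 7.67%.
Private placement notes: weight = 18.9/56.9 = 0.3322; after-tax cost = 4.4% × (1 − 27%) = 3.2120%.
WACC = 0.5747 × 11.9800% + 0.0931 × 7.6700% + 0.3322 × 3.2120% = 8.6661%.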